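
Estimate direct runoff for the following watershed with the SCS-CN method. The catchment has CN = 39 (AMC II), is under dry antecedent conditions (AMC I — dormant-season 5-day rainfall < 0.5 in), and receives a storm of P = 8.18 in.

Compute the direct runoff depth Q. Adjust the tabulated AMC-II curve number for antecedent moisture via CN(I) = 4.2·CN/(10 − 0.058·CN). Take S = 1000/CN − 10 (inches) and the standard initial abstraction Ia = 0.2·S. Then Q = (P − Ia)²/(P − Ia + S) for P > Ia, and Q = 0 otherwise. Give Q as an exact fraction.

Q = 898260841/63676062450 in ≈ 0.014 in

CN(I) from CN(II)=39: (4.2·39)/(10 − 0.058·39) = 81900/3869 ≈ 21.168
Retention S: 1000/CN − 10 with CN=21.168 → S = 30500/819 ≈ 37.241 in
Initial abstraction Ia = S/5 = (30500/819)/5 = 6100/819 ≈ 7.448 in
Since P=8.180 > Ia=7.448: effective rainfall P−Ia = 29971/40950 in
Runoff Q = (P−Ia)²/(P−Ia+S) = (0.732)²/(0.732+37.241) = 898260841/63676062450 ≈ 0.014 in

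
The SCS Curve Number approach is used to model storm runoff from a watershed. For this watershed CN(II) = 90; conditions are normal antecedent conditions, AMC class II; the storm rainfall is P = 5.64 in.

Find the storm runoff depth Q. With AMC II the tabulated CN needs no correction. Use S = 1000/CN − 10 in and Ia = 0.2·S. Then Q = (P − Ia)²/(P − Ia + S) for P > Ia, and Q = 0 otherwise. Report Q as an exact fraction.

Average conditions: CN = 90 (no AMC adjustment).
S = 1000/90 − 10 = 10/9 in ≈ 1.111 in
Ia = 0.2·(10/9) = 2/9 in ≈ 0.222 in
Since P=5.640 > Ia=0.222: effective rainfall P−Ia = 1219/225 in
Q: (1219/225)² ÷ (1469/225) = 1485961/330525 in (≈ 4.496 in)

Q = 1485961/330525 in ≈ 4.496 in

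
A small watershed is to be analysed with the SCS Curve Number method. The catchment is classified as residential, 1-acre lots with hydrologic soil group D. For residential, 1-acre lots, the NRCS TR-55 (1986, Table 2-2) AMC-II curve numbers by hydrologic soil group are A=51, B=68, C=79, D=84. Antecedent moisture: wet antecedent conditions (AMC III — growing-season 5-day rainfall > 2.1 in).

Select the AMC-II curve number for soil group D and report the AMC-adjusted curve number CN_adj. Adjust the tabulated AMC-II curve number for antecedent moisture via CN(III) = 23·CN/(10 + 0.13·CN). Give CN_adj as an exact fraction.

NRCS table: residential, 1-acre lots, soil group D → CN(II) = 84
Wet (AMC III): CN(III) = 23·84/(10 + 0.13·84) = 1932/(523/25) = 48300/523 ≈ 92.352

CN_adj = 48300/523 ≈ 92.352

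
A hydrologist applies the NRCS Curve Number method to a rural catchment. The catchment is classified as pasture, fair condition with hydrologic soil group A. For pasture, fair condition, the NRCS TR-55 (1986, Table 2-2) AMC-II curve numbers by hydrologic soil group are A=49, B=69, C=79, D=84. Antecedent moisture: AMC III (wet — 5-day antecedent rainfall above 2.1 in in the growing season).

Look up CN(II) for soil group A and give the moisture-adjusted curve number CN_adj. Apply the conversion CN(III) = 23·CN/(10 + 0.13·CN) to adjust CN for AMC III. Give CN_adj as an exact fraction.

CN_adj = 112700/1637 ≈ 68.845

NRCS table: pasture, fair condition, soil group A → CN(II) = 49
CN(III) from CN(II)=49: (23·49)/(10 + 0.13·49) = 112700/1637 ≈ 68.845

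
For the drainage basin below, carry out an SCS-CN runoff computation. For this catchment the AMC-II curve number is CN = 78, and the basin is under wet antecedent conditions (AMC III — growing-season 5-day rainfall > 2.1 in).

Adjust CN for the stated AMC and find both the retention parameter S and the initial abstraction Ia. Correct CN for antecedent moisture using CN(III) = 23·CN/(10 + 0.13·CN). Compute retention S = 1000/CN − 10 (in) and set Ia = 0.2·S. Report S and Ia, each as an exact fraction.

Wet (AMC III): CN(III) = 23·78/(10 + 0.13·78) = 1794/(1007/50) = 89700/1007 ≈ 89.076
Retention S: 1000/CN − 10 with CN=89.076 → S = 1100/897 ≈ 1.226 in
Ia = 0.2S: 0.2·1.226 = 0.245 in (exactly 220/897)

S = 1100/897 in ≈ 1.226 in; Ia = 220/897 in ≈ 0.245 in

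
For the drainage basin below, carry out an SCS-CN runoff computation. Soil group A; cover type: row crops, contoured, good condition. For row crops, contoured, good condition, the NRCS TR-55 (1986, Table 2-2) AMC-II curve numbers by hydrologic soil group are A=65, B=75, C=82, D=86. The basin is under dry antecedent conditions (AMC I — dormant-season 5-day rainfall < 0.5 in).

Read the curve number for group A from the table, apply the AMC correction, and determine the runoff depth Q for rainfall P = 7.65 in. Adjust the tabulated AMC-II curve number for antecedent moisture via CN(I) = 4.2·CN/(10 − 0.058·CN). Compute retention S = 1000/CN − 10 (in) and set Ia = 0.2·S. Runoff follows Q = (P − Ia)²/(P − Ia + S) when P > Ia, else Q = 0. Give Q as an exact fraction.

Q = 15737089/10894260 in ≈ 1.445 in

NRCS table: row crops, contoured, good condition, soil group A → CN(II) = 65
CN(I) from CN(II)=65: (4.2·65)/(10 − 0.058·65) = 3900/89 ≈ 43.820
Retention S: 1000/CN − 10 with CN=43.820 → S = 500/39 ≈ 12.821 in
Ia = 0.2·(500/39) = 100/39 in ≈ 2.564 in
Since P=7.650 > Ia=2.564: effective rainfall P−Ia = 3967/780 in
Q: (3967/780)² ÷ (13967/780) = 15737089/10894260 in (≈ 1.445 in)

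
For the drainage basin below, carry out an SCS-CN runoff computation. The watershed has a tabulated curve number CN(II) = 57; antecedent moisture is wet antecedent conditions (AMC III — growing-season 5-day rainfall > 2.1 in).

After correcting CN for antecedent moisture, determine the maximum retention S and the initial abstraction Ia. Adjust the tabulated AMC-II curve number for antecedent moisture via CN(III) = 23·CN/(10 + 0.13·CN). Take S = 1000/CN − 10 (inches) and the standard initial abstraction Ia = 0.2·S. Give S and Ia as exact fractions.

S = 4300/1311 in ≈ 3.280 in; Ia = 860/1311 in ≈ 0.656 in

Adjust CN=57 to AMC III: 23·57/(10 + 0.13·57) → 1311 ÷ (1741/100) = 131100/1741 ≈ 75.302
S = 1000/(131100/1741) − 10 = 4300/1311 in ≈ 3.280 in
Ia = 0.2·(4300/1311) = 860/1311 in ≈ 0.656 in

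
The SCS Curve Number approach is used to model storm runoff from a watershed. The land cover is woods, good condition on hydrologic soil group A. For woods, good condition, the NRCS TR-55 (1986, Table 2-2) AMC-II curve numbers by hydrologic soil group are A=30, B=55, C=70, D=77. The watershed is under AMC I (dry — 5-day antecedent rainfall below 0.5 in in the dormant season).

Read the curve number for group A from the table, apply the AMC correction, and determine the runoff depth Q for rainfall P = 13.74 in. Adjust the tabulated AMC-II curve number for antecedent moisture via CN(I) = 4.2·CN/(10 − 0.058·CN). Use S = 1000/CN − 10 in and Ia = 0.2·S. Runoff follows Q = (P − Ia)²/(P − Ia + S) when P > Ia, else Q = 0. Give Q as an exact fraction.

NRCS table: woods, good condition, soil group A → CN(II) = 30
Dry (AMC I): CN(I) = 4.2·30/(10 − 0.058·30) = 126/(413/50) = 900/59 ≈ 15.254
S = 1000/(900/59) − 10 = 500/9 in ≈ 55.556 in
Ia = 0.2·(500/9) = 100/9 in ≈ 11.111 in
P − Ia = 13.740 − 11.111 = 1183/450 ≈ 2.629 in (> 0, runoff occurs)
Q = (1183/450)²/((1183/450) + 500/9) = (1399489/202500)/(26183/450) = 1399489/11782350 in ≈ 0.119 in

Q = 1399489/11782350 in ≈ 0.119 in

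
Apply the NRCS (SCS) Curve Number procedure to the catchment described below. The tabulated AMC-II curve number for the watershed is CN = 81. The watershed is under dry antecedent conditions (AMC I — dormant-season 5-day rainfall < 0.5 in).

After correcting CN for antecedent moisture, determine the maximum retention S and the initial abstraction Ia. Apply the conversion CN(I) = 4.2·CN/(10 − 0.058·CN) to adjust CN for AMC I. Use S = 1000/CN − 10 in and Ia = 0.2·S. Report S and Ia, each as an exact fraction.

Adjust CN=81 to AMC I: 4.2·81/(10 − 0.058·81) → (1701/5) ÷ (2651/500) = 170100/2651 ≈ 64.164
Max retention: S = 1000/(170100/2651) − 10 = 9500/1701 in (≈ 5.585 in)
Ia = 0.2·(9500/1701) = 1900/1701 in ≈ 1.117 in

S = 9500/1701 in ≈ 5.585 in; Ia = 1900/1701 in ≈ 1.117 in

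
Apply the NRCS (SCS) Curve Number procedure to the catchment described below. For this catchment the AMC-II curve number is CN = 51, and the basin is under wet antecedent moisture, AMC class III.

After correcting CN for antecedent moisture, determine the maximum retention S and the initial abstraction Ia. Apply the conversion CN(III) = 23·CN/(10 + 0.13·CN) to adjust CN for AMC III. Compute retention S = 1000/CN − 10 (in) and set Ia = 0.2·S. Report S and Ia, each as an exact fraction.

S = 4900/1173 in ≈ 4.177 in; Ia = 980/1173 in ≈ 0.835 in

CN(III) from CN(II)=51: (23·51)/(10 + 0.13·51) = 117300/1663 ≈ 70.535
Max retention: S = 1000/(117300/1663) − 10 = 4900/1173 in (≈ 4.177 in)
Initial abstraction Ia = S/5 = (4900/1173)/5 = 980/1173 ≈ 0.835 in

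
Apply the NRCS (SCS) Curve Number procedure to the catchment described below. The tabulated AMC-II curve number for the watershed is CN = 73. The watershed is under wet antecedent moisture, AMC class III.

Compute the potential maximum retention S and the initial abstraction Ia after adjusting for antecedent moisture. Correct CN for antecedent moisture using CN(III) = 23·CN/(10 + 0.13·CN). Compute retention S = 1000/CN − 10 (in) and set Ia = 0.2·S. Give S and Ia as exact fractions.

Adjust CN=73 to AMC III: 23·73/(10 + 0.13·73) → 1679 ÷ (1949/100) = 167900/1949 ≈ 86.147
Max retention: S = 1000/(167900/1949) − 10 = 2700/1679 in (≈ 1.608 in)
Ia = 0.2S: 0.2·1.608 = 0.322 in (exactly 540/1679)

S = 2700/1679 in ≈ 1.608 in; Ia = 540/1679 in ≈ 0.322 in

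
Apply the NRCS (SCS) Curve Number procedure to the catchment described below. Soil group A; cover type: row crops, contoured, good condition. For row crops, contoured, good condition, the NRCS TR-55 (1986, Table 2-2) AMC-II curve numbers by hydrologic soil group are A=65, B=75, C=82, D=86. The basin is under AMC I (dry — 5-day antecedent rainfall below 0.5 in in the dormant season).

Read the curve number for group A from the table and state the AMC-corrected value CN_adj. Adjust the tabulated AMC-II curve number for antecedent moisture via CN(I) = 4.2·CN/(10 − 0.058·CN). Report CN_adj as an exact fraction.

NRCS table: row crops, contoured, good condition, soil group A → CN(II) = 65
CN(I) from CN(II)=65: (4.2·65)/(10 − 0.058·65) = 3900/89 ≈ 43.820

CN_adj = 3900/89 ≈ 43.820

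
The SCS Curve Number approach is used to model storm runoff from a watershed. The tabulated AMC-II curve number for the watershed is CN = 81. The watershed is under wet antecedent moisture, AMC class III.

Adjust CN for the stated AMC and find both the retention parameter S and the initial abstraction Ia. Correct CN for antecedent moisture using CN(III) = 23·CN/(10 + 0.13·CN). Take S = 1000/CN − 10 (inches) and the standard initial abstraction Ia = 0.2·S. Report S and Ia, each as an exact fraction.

S = 1900/1863 in ≈ 1.020 in; Ia = 380/1863 in ≈ 0.204 in

Wet (AMC III): CN(III) = 23·81/(10 + 0.13·81) = 1863/(2053/100) = 186300/2053 ≈ 90.745
Retention S: 1000/CN − 10 with CN=90.745 → S = 1900/1863 ≈ 1.020 in
Ia = 0.2S: 0.2·1.020 = 0.204 in (exactly 380/1863)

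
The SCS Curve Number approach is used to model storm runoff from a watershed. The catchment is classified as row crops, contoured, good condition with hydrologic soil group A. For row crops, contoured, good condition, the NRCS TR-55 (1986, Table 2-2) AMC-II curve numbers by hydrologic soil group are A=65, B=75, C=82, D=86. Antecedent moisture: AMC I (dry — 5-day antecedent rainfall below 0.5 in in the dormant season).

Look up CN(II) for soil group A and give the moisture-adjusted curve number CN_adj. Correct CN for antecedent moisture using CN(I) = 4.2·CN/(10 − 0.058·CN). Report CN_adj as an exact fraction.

CN_adj = 3900/89 ≈ 43.820

NRCS table: row crops, contoured, good condition, soil group A → CN(II) = 65
Adjust CN=65 to AMC I: 4.2·65/(10 − 0.058·65) → 273 ÷ (623/100) = 3900/89 ≈ 43.820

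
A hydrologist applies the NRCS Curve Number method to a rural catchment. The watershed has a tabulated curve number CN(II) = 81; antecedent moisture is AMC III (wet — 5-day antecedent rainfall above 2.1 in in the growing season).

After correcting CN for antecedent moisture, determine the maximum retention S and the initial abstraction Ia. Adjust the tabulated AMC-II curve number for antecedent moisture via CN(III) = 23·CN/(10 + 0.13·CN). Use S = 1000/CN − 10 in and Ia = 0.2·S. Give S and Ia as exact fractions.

Adjust CN=81 to AMC III: 23·81/(10 + 0.13·81) → 1863 ÷ (2053/100) = 186300/2053 ≈ 90.745
Max retention: S = 1000/(186300/2053) − 10 = 1900/1863 in (≈ 1.020 in)
Ia = 0.2·(1900/1863) = 380/1863 in ≈ 0.204 in

S = 1900/1863 in ≈ 1.020 in; Ia = 380/1863 in ≈ 0.204 in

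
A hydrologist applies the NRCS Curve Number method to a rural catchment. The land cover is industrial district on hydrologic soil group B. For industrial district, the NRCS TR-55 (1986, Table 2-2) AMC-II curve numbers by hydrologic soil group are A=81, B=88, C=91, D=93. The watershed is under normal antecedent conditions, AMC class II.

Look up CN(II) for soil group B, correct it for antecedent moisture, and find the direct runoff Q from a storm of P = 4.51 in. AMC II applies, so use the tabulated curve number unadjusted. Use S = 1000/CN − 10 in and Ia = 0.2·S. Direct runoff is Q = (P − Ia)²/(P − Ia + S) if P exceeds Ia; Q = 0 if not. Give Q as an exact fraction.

NRCS table: industrial district, soil group B → CN(II) = 88
CN(II) = 88; AMC II needs no correction.
Retention S: 1000/CN − 10 with CN=88.000 → S = 15/11 ≈ 1.364 in
Initial abstraction Ia = S/5 = (15/11)/5 = 3/11 ≈ 0.273 in
Since P=4.510 > Ia=0.273: effective rainfall P−Ia = 4661/1100 in
Runoff Q = (P−Ia)²/(P−Ia+S) = (4.237)²/(4.237+1.364) = 21724921/6777100 ≈ 3.206 in

Q = 21724921/6777100 in ≈ 3.206 in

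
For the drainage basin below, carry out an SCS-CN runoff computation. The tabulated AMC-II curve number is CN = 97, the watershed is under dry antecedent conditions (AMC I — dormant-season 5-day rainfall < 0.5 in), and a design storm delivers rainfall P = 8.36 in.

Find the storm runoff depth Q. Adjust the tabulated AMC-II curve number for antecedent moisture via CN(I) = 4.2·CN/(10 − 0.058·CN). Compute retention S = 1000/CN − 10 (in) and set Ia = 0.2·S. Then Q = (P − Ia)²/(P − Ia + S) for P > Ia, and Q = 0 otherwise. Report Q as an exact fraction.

Q = 19435426921/2578689225 in ≈ 7.537 in

CN(I) from CN(II)=97: (4.2·97)/(10 − 0.058·97) = 67900/729 ≈ 93.141
Retention S: 1000/CN − 10 with CN=93.141 → S = 500/679 ≈ 0.736 in
Ia = 0.2·(500/679) = 100/679 in ≈ 0.147 in
Excess rainfall: 8.360 − 0.147 = 8.213 in; P > Ia so Q > 0
Q: (139411/16975)² ÷ (151911/16975) = 19435426921/2578689225 in (≈ 7.537 in)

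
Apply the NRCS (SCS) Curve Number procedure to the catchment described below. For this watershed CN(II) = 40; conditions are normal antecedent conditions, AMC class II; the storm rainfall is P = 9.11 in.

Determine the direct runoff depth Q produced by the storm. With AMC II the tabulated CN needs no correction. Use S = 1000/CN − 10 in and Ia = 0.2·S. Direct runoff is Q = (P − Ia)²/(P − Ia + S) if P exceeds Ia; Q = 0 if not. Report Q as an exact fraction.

CN(II) = 40; AMC II needs no correction.
Retention S: 1000/CN − 10 with CN=40.000 → S = 15 ≈ 15.000 in
Initial abstraction Ia = S/5 = 15/5 = 3 ≈ 3.000 in
Since P=9.110 > Ia=3.000: effective rainfall P−Ia = 611/100 in
Runoff Q = (P−Ia)²/(P−Ia+S) = (6.110)²/(6.110+15.000) = 373321/211100 ≈ 1.768 in

Q = 373321/211100 in ≈ 1.768 in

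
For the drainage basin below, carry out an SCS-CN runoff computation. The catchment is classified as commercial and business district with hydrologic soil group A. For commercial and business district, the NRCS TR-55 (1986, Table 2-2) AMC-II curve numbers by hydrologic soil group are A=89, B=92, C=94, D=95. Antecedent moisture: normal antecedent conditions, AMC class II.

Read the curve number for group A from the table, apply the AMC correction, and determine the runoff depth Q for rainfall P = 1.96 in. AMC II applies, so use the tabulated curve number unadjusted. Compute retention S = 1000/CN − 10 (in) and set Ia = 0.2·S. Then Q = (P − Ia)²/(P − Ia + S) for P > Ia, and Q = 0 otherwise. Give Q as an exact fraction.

NRCS table: commercial and business district, soil group A → CN(II) = 89
AMC II — tabulated CN = 89 applies directly.
Max retention: S = 1000/89 − 10 = 110/89 in (≈ 1.236 in)
Initial abstraction Ia = S/5 = (110/89)/5 = 22/89 ≈ 0.247 in
P − Ia = 1.960 − 0.247 = 3811/2225 ≈ 1.713 in (> 0, runoff occurs)
Q = (3811/2225)²/((3811/2225) + 110/89) = (14523721/4950625)/(6561/2225) = 14523721/14598225 in ≈ 0.995 in

Q = 14523721/14598225 in ≈ 0.995 in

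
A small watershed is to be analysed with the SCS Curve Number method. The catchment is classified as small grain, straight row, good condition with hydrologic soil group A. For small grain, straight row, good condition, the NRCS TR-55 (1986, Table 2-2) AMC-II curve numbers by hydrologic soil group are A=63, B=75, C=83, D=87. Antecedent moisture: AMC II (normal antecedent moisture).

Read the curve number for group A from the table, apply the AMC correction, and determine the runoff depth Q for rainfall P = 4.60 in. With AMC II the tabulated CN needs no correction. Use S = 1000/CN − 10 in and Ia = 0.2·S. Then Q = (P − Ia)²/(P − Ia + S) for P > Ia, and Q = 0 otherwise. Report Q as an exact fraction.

NRCS table: small grain, straight row, good condition, soil group A → CN(II) = 63
AMC II — tabulated CN = 63 applies directly.
Max retention: S = 1000/63 − 10 = 370/63 in (≈ 5.873 in)
Ia = 0.2S: 0.2·5.873 = 1.175 in (exactly 74/63)
Since P=4.600 > Ia=1.175: effective rainfall P−Ia = 1079/315 in
Runoff Q = (P−Ia)²/(P−Ia+S) = (3.425)²/(3.425+5.873) = 1164241/922635 ≈ 1.262 in

Q = 1164241/922635 in ≈ 1.262 in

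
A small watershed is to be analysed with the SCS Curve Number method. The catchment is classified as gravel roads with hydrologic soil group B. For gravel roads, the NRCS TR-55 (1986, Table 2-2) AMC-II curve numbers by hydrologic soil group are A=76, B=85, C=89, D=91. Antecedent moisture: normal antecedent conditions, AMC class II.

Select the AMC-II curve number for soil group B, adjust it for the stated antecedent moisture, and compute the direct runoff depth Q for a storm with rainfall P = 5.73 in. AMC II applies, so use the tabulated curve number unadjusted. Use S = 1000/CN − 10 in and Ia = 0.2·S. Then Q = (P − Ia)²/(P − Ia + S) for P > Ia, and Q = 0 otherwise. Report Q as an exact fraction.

NRCS table: gravel roads, soil group B → CN(II) = 85
CN(II) = 85; AMC II needs no correction.
Max retention: S = 1000/85 − 10 = 30/17 in (≈ 1.765 in)
Initial abstraction Ia = S/5 = (30/17)/5 = 6/17 ≈ 0.353 in
P − Ia = 5.730 − 0.353 = 9141/1700 ≈ 5.377 in (> 0, runoff occurs)
Q: (9141/1700)² ÷ (12141/1700) = 9284209/2293300 in (≈ 4.048 in)

Q = 9284209/2293300 in ≈ 4.048 in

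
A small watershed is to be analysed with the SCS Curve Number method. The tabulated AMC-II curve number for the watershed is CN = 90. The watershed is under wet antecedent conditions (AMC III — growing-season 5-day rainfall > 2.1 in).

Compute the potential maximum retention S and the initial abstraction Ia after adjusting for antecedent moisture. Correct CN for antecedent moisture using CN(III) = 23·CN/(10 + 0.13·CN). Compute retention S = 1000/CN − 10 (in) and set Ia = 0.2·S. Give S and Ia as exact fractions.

Wet (AMC III): CN(III) = 23·90/(10 + 0.13·90) = 2070/(217/10) = 20700/217 ≈ 95.392
Max retention: S = 1000/(20700/217) − 10 = 100/207 in (≈ 0.483 in)
Initial abstraction Ia = S/5 = (100/207)/5 = 20/207 ≈ 0.097 in

S = 100/207 in ≈ 0.483 in; Ia = 20/207 in ≈ 0.097 in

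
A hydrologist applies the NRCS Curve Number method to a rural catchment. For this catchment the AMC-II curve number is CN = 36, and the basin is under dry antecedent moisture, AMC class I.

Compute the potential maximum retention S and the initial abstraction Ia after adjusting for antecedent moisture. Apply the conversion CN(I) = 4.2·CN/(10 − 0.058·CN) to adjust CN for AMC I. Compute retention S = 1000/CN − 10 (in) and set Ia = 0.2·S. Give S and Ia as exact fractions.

Adjust CN=36 to AMC I: 4.2·36/(10 − 0.058·36) → (756/5) ÷ (989/125) = 18900/989 ≈ 19.110
Max retention: S = 1000/(18900/989) − 10 = 8000/189 in (≈ 42.328 in)
Ia = 0.2·(8000/189) = 1600/189 in ≈ 8.466 in

S = 8000/189 in ≈ 42.328 in; Ia = 1600/189 in ≈ 8.466 in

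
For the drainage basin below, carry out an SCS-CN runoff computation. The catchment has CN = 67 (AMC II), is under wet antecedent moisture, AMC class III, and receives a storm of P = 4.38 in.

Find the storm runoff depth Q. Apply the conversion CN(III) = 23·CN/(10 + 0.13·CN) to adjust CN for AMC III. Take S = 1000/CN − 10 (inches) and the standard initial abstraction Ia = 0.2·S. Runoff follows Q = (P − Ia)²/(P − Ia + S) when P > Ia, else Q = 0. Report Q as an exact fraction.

CN(III) from CN(II)=67: (23·67)/(10 + 0.13·67) = 154100/1871 ≈ 82.362
Max retention: S = 1000/(154100/1871) − 10 = 3300/1541 in (≈ 2.141 in)
Ia = 0.2·(3300/1541) = 660/1541 in ≈ 0.428 in
Excess rainfall: 4.380 − 0.428 = 3.952 in; P > Ia so Q > 0
Q: (304479/77050)² ÷ (469479/77050) = 30902487147/12057785650 in (≈ 2.563 in)

Q = 30902487147/12057785650 in ≈ 2.563 in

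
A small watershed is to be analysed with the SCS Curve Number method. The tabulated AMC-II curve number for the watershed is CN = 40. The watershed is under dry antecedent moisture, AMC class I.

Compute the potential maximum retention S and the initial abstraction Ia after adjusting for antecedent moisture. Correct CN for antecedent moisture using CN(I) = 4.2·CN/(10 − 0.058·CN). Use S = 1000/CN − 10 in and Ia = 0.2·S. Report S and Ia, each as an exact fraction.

S = 250/7 in ≈ 35.714 in; Ia = 50/7 in ≈ 7.143 in

Dry (AMC I): CN(I) = 4.2·40/(10 − 0.058·40) = 168/(192/25) = 175/8 ≈ 21.875
Retention S: 1000/CN − 10 with CN=21.875 → S = 250/7 ≈ 35.714 in
Initial abstraction Ia = S/5 = (250/7)/5 = 50/7 ≈ 7.143 in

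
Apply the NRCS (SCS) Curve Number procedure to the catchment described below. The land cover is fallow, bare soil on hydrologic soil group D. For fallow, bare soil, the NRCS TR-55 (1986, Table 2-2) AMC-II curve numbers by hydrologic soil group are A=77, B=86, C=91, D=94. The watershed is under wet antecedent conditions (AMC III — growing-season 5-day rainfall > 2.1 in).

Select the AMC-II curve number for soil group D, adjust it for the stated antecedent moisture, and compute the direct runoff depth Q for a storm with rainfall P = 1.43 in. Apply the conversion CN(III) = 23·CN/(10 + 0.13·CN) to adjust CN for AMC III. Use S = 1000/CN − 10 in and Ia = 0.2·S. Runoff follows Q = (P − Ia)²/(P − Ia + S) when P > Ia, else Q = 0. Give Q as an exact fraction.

NRCS table: fallow, bare soil, soil group D → CN(II) = 94
Wet (AMC III): CN(III) = 23·94/(10 + 0.13·94) = 2162/(1111/50) = 108100/1111 ≈ 97.300
Max retention: S = 1000/(108100/1111) − 10 = 300/1081 in (≈ 0.278 in)
Ia = 0.2S: 0.2·0.278 = 0.056 in (exactly 60/1081)
P − Ia = 1.430 − 0.056 = 148583/108100 ≈ 1.374 in (> 0, runoff occurs)
Q: (148583/108100)² ÷ (178583/108100) = 22076907889/19304822300 in (≈ 1.144 in)

Q = 22076907889/19304822300 in ≈ 1.144 in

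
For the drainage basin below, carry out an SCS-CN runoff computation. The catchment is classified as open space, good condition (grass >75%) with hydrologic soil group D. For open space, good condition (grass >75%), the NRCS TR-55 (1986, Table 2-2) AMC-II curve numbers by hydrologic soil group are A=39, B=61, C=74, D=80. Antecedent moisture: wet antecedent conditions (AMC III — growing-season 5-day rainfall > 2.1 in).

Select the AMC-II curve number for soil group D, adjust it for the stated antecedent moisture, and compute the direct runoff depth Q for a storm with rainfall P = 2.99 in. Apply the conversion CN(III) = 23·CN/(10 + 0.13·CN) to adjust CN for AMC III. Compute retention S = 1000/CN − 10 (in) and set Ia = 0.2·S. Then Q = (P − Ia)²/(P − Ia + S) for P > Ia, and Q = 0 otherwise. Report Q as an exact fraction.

NRCS table: open space, good condition (grass >75%), soil group D → CN(II) = 80
Wet (AMC III): CN(III) = 23·80/(10 + 0.13·80) = 1840/(102/5) = 4600/51 ≈ 90.196
Max retention: S = 1000/(4600/51) − 10 = 25/23 in (≈ 1.087 in)
Ia = 0.2·(25/23) = 5/23 in ≈ 0.217 in
P − Ia = 2.990 − 0.217 = 6377/2300 ≈ 2.773 in (> 0, runoff occurs)
Q = (6377/2300)²/((6377/2300) + 25/23) = (40666129/5290000)/(8877/2300) = 40666129/20417100 in ≈ 1.992 in

Q = 40666129/20417100 in ≈ 1.992 in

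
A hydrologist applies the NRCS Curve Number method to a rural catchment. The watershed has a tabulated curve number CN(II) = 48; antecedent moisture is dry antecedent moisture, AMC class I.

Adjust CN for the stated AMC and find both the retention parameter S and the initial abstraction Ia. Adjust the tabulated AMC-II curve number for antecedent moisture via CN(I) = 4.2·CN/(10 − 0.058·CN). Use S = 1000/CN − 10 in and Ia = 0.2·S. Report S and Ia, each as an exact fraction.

S = 1625/63 in ≈ 25.794 in; Ia = 325/63 in ≈ 5.159 in

CN(I) from CN(II)=48: (4.2·48)/(10 − 0.058·48) = 12600/451 ≈ 27.938
Max retention: S = 1000/(12600/451) − 10 = 1625/63 in (≈ 25.794 in)
Initial abstraction Ia = S/5 = (1625/63)/5 = 325/63 ≈ 5.159 in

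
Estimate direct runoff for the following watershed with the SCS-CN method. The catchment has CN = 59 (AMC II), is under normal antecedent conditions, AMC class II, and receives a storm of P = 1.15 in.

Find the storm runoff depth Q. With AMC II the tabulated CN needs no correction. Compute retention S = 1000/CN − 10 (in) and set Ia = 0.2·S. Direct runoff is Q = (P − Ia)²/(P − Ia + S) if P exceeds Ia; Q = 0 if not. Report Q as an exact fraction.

Q = 0 in ≈ 0.000 in

AMC II — tabulated CN = 59 applies directly.
Retention S: 1000/CN − 10 with CN=59.000 → S = 410/59 ≈ 6.949 in
Ia = 0.2S: 0.2·6.949 = 1.390 in (exactly 82/59)
P = 1.150 ≤ Ia = 1.390 in: entire storm abstracted, Q = 0.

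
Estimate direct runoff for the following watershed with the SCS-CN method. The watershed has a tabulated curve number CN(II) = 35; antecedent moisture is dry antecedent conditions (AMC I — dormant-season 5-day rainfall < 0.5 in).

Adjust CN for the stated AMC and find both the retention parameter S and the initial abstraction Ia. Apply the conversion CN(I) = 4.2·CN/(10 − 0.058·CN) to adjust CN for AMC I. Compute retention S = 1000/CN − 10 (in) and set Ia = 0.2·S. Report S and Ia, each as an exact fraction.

S = 6500/147 in ≈ 44.218 in; Ia = 1300/147 in ≈ 8.844 in

Dry (AMC I): CN(I) = 4.2·35/(10 − 0.058·35) = 147/(797/100) = 14700/797 ≈ 18.444
Max retention: S = 1000/(14700/797) − 10 = 6500/147 in (≈ 44.218 in)
Ia = 0.2S: 0.2·44.218 = 8.844 in (exactly 1300/147)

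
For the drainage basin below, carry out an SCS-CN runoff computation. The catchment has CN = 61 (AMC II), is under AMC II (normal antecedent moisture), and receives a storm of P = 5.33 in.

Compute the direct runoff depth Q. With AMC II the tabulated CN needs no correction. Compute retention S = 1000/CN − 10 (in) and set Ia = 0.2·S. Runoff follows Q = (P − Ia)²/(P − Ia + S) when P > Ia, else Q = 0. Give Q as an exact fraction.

Q = 3613801/2299700 in ≈ 1.571 in

Average conditions: CN = 61 (no AMC adjustment).
Retention S: 1000/CN − 10 with CN=61.000 → S = 390/61 ≈ 6.393 in
Initial abstraction Ia = S/5 = (390/61)/5 = 78/61 ≈ 1.279 in
Excess rainfall: 5.330 − 1.279 = 4.051 in; P > Ia so Q > 0
Runoff Q = (P−Ia)²/(P−Ia+S) = (4.051)²/(4.051+6.393) = 3613801/2299700 ≈ 1.571 in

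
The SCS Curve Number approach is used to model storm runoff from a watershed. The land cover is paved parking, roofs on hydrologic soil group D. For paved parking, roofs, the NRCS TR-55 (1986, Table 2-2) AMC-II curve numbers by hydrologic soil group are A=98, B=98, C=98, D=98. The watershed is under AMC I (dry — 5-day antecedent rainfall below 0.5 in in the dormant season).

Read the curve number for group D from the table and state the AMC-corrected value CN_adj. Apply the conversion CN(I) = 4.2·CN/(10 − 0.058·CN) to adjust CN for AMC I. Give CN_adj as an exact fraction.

CN_adj = 102900/1079 ≈ 95.366

NRCS table: paved parking, roofs, soil group D → CN(II) = 98
Adjust CN=98 to AMC I: 4.2·98/(10 − 0.058·98) → (2058/5) ÷ (1079/250) = 102900/1079 ≈ 95.366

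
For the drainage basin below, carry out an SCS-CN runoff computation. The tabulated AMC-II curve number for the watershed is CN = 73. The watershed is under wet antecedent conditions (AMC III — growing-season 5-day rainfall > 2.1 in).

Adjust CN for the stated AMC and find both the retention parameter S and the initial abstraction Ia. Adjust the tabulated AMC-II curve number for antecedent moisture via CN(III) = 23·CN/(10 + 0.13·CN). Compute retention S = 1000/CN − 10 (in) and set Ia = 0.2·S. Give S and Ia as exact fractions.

S = 2700/1679 in ≈ 1.608 in; Ia = 540/1679 in ≈ 0.322 in

Wet (AMC III): CN(III) = 23·73/(10 + 0.13·73) = 1679/(1949/100) = 167900/1949 ≈ 86.147
S = 1000/(167900/1949) − 10 = 2700/1679 in ≈ 1.608 in
Ia = 0.2·(2700/1679) = 540/1679 in ≈ 0.322 in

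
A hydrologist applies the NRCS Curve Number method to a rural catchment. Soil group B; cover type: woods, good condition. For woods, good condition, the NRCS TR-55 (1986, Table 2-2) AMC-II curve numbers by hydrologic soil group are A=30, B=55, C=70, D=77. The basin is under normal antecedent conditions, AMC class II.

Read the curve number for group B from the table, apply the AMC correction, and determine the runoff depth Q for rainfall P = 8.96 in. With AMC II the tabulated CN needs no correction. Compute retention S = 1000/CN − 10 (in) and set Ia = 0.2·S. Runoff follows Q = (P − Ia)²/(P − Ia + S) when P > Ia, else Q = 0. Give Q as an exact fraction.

Q = 1014049/293150 in ≈ 3.459 in

NRCS table: woods, good condition, soil group B → CN(II) = 55
Average conditions: CN = 55 (no AMC adjustment).
Max retention: S = 1000/55 − 10 = 90/11 in (≈ 8.182 in)
Ia = 0.2·(90/11) = 18/11 in ≈ 1.636 in
P − Ia = 8.960 − 1.636 = 2014/275 ≈ 7.324 in (> 0, runoff occurs)
Runoff Q = (P−Ia)²/(P−Ia+S) = (7.324)²/(7.324+8.182) = 1014049/293150 ≈ 3.459 in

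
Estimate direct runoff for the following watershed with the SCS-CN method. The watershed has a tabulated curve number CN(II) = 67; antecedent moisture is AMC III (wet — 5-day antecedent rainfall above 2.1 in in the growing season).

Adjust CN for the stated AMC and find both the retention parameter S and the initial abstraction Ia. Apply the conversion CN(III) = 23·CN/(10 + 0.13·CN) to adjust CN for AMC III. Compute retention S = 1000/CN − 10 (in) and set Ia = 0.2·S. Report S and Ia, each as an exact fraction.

S = 3300/1541 in ≈ 2.141 in; Ia = 660/1541 in ≈ 0.428 in

Adjust CN=67 to AMC III: 23·67/(10 + 0.13·67) → 1541 ÷ (1871/100) = 154100/1871 ≈ 82.362
S = 1000/(154100/1871) − 10 = 3300/1541 in ≈ 2.141 in
Ia = 0.2·(3300/1541) = 660/1541 in ≈ 0.428 in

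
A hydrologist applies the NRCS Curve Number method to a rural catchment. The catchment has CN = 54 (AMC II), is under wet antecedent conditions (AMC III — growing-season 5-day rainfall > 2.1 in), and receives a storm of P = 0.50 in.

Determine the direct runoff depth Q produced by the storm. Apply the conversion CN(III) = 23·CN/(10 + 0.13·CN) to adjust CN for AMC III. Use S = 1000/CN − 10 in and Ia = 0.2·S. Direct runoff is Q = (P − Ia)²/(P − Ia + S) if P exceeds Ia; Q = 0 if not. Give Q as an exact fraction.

Wet (AMC III): CN(III) = 23·54/(10 + 0.13·54) = 1242/(851/50) = 2700/37 ≈ 72.973
S = 1000/(2700/37) − 10 = 100/27 in ≈ 3.704 in
Ia = 0.2·(100/27) = 20/27 in ≈ 0.741 in
P = 0.500 ≤ Ia = 0.741 in: entire storm abstracted, Q = 0.

Q = 0 in ≈ 0.000 in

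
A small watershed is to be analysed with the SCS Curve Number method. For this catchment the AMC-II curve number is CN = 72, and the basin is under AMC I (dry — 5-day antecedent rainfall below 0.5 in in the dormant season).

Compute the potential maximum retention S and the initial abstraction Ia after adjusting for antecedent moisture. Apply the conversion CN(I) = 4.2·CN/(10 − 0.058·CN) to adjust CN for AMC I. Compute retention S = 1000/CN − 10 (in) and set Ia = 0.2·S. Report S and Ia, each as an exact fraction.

S = 250/27 in ≈ 9.259 in; Ia = 50/27 in ≈ 1.852 in

Adjust CN=72 to AMC I: 4.2·72/(10 − 0.058·72) → (1512/5) ÷ (728/125) = 675/13 ≈ 51.923
Max retention: S = 1000/(675/13) − 10 = 250/27 in (≈ 9.259 in)
Initial abstraction Ia = S/5 = (250/27)/5 = 50/27 ≈ 1.852 in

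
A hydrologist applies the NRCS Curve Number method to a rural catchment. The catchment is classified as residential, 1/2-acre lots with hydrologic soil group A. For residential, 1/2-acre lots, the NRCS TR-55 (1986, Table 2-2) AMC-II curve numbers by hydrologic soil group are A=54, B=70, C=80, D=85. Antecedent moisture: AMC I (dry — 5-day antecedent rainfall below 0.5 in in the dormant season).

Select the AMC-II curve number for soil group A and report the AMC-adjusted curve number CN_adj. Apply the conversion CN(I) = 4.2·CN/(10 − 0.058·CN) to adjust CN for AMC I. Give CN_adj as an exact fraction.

NRCS table: residential, 1/2-acre lots, soil group A → CN(II) = 54
Dry (AMC I): CN(I) = 4.2·54/(10 − 0.058·54) = (1134/5)/(1717/250) = 56700/1717 ≈ 33.023

CN_adj = 56700/1717 ≈ 33.023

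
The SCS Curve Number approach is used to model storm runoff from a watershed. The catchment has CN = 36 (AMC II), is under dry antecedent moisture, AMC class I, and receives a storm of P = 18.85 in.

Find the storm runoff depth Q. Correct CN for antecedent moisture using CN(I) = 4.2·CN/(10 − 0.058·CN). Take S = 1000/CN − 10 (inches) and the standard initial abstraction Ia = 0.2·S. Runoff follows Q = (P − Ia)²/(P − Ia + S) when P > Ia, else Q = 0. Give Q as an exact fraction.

Adjust CN=36 to AMC I: 4.2·36/(10 − 0.058·36) → (756/5) ÷ (989/125) = 18900/989 ≈ 19.110
S = 1000/(18900/989) − 10 = 8000/189 in ≈ 42.328 in
Initial abstraction Ia = S/5 = (8000/189)/5 = 1600/189 ≈ 8.466 in
Since P=18.850 > Ia=8.466: effective rainfall P−Ia = 39253/3780 in
Q: (39253/3780)² ÷ (199253/3780) = 1540798009/753176340 in (≈ 2.046 in)

Q = 1540798009/753176340 in ≈ 2.046 in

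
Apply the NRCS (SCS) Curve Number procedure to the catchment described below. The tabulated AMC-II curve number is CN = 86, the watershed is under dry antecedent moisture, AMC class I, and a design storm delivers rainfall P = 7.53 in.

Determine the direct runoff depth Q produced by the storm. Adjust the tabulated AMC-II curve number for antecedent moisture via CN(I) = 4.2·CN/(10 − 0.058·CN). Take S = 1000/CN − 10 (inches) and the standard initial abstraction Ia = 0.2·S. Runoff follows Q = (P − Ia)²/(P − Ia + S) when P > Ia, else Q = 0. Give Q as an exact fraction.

Adjust CN=86 to AMC I: 4.2·86/(10 − 0.058·86) → (1806/5) ÷ (1253/250) = 12900/179 ≈ 72.067
Retention S: 1000/CN − 10 with CN=72.067 → S = 500/129 ≈ 3.876 in
Initial abstraction Ia = S/5 = (500/129)/5 = 100/129 ≈ 0.775 in
Excess rainfall: 7.530 − 0.775 = 6.755 in; P > Ia so Q > 0
Runoff Q = (P−Ia)²/(P−Ia+S) = (6.755)²/(6.755+3.876) = 7592856769/1769067300 ≈ 4.292 in

Q = 7592856769/1769067300 in ≈ 4.292 in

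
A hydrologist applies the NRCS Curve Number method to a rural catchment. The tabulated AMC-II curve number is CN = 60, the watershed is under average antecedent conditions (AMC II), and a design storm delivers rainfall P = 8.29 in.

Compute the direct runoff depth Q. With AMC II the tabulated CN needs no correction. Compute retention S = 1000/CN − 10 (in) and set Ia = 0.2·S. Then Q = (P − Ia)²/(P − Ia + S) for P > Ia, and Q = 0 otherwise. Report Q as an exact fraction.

Average conditions: CN = 60 (no AMC adjustment).
Max retention: S = 1000/60 − 10 = 20/3 in (≈ 6.667 in)
Ia = 0.2·(20/3) = 4/3 in ≈ 1.333 in
Excess rainfall: 8.290 − 1.333 = 6.957 in; P > Ia so Q > 0
Q = (2087/300)²/((2087/300) + 20/3) = (4355569/90000)/(4087/300) = 4355569/1226100 in ≈ 3.552 in

Q = 4355569/1226100 in ≈ 3.552 in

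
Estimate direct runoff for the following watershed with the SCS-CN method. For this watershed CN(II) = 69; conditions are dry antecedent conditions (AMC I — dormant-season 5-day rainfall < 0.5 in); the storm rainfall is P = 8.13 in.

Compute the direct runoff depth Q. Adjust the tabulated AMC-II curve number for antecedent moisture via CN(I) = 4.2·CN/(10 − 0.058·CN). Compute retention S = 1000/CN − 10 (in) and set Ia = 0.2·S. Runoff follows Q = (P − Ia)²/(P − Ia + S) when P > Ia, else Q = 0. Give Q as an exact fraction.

Q = 753488233369/350373561300 in ≈ 2.151 in

CN(I) from CN(II)=69: (4.2·69)/(10 − 0.058·69) = 144900/2999 ≈ 48.316
S = 1000/(144900/2999) − 10 = 15500/1449 in ≈ 10.697 in
Ia = 0.2·(15500/1449) = 3100/1449 in ≈ 2.139 in
Since P=8.130 > Ia=2.139: effective rainfall P−Ia = 868037/144900 in
Q = (868037/144900)²/((868037/144900) + 15500/1449) = (753488233369/20996010000)/(2418037/144900) = 753488233369/350373561300 in ≈ 2.151 in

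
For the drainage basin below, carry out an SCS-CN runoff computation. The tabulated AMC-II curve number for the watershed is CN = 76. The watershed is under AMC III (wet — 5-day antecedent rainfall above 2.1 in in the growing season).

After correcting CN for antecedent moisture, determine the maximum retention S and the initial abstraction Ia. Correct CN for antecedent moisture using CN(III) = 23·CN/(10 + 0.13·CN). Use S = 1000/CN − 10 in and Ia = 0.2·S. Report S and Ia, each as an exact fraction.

S = 600/437 in ≈ 1.373 in; Ia = 120/437 in ≈ 0.275 in

Wet (AMC III): CN(III) = 23·76/(10 + 0.13·76) = 1748/(497/25) = 43700/497 ≈ 87.928
Retention S: 1000/CN − 10 with CN=87.928 → S = 600/437 ≈ 1.373 in
Ia = 0.2·(600/437) = 120/437 in ≈ 0.275 in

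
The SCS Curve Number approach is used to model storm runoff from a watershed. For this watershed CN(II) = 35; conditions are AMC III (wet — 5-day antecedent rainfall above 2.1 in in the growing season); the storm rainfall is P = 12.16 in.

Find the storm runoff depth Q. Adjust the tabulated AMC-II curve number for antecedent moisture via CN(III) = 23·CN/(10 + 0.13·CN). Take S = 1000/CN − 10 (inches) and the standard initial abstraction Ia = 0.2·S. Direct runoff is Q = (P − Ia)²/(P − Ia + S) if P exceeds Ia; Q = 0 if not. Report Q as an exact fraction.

Q = 112593321/18853100 in ≈ 5.972 in

Adjust CN=35 to AMC III: 23·35/(10 + 0.13·35) → 805 ÷ (291/20) = 16100/291 ≈ 55.326
S = 1000/(16100/291) − 10 = 1300/161 in ≈ 8.075 in
Ia = 0.2S: 0.2·8.075 = 1.615 in (exactly 260/161)
Since P=12.160 > Ia=1.615: effective rainfall P−Ia = 42444/4025 in
Q: (42444/4025)² ÷ (74944/4025) = 112593321/18853100 in (≈ 5.972 in)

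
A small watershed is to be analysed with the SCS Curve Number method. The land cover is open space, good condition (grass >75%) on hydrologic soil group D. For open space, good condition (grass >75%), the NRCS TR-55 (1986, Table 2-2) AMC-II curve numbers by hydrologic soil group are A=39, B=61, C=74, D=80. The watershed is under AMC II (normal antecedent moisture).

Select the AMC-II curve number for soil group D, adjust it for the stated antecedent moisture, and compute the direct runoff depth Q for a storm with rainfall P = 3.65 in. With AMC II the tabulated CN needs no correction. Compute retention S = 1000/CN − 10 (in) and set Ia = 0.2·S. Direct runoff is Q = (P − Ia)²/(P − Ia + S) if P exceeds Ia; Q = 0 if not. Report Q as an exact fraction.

NRCS table: open space, good condition (grass >75%), soil group D → CN(II) = 80
Average conditions: CN = 80 (no AMC adjustment).
S = 1000/80 − 10 = 5/2 in ≈ 2.500 in
Initial abstraction Ia = S/5 = (5/2)/5 = 1/2 ≈ 0.500 in
Excess rainfall: 3.650 − 0.500 = 3.150 in; P > Ia so Q > 0
Q = (63/20)²/((63/20) + 5/2) = (3969/400)/(113/20) = 3969/2260 in ≈ 1.756 in

Q = 3969/2260 in ≈ 1.756 in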